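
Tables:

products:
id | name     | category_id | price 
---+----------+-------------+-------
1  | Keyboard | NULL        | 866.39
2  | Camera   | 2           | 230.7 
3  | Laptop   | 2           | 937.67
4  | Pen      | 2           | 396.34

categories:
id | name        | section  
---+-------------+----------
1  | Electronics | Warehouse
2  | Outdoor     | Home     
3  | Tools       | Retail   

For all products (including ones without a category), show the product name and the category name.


LEFT JOIN keeps every row from products (the left table); where category_id has no match in categories, the category columns become NULL. Walk through each product:
  - product 1 (Keyboard): category_id=NULL, no match -> kept with NULL
  - product 2 (Camera): category_id=2 -> matches Outdoor
  - product 3 (Laptop): category_id=2 -> matches Outdoor
  - product 4 (Pen): category_id=2 -> matches Outdoor
All 4 rows appear; 1 has NULL category.

SQL:
SELECT a.name, b.name AS category
FROM products a
LEFT JOIN categories b ON a.category_id = b.id

Result:
name     | category
---------+---------
Keyboard | NULL    
Camera   | Outdoor 
Laptop   | Outdoor 
Pen      | Outdoor 


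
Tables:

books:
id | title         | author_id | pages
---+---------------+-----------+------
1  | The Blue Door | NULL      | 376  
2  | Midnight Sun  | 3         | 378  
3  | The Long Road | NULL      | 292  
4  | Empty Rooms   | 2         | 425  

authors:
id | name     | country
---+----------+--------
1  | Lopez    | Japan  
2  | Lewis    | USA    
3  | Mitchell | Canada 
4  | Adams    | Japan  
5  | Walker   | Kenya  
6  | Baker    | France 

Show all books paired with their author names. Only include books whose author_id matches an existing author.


INNER JOIN keeps only books rows whose author_id matches an id in authors. Walk through each book:
  - book 1 (The Blue Door): author_id=NULL, no match -> dropped
  - book 2 (Midnight Sun): author_id=3 -> matches Mitchell
  - book 3 (The Long Road): author_id=NULL, no match -> dropped
  - book 4 (Empty Rooms): author_id=2 -> matches Lewis
So 2 of 4 rows are dropped.

SQL:
SELECT a.title, b.name AS author
FROM books a
INNER JOIN authors b ON a.author_id = b.id

Result:
title        | author  
-------------+---------
Midnight Sun | Mitchell
Empty Rooms  | Lewis   


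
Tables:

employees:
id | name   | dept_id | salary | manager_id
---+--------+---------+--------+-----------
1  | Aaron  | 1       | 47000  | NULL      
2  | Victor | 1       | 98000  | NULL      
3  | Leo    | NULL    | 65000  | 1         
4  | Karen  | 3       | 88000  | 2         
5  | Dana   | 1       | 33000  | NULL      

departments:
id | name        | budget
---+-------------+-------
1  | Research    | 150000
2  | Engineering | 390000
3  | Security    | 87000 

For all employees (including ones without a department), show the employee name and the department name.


LEFT JOIN keeps every row from employees (the left table); where dept_id has no match in departments, the department columns become NULL. Walk through each employee:
  - employee 1 (Aaron): dept_id=1 -> matches Research
  - employee 2 (Victor): dept_id=1 -> matches Research
  - employee 3 (Leo): dept_id=NULL, no match -> kept with NULL
  - employee 4 (Karen): dept_id=3 -> matches Security
  - employee 5 (Dana): dept_id=1 -> matches Research
All 5 rows appear; 1 has NULL department.

SQL:
SELECT a.name, b.name AS department
FROM employees a
LEFT JOIN departments b ON a.dept_id = b.id

Result:
name   | department
-------+-----------
Aaron  | Research  
Victor | Research  
Leo    | NULL      
Karen  | Security  
Dana   | Research  


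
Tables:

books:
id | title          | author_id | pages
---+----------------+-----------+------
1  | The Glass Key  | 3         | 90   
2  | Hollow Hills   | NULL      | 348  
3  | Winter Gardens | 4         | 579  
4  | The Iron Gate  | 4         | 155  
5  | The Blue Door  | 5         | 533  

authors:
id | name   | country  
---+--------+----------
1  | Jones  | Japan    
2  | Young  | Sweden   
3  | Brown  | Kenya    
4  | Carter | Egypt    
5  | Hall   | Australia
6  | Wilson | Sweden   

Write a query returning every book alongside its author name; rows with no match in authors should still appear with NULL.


LEFT JOIN keeps every row from books (the left table); where author_id has no match in authors, the author columns become NULL. Walk through each book:
  - book 1 (The Glass Key): author_id=3 -> matches Brown
  - book 2 (Hollow Hills): author_id=NULL, no match -> kept with NULL
  - book 3 (Winter Gardens): author_id=4 -> matches Carter
  - book 4 (The Iron Gate): author_id=4 -> matches Carter
  - book 5 (The Blue Door): author_id=5 -> matches Hall
All 5 rows appear; 1 has NULL author.

SQL:
SELECT a.title, b.name AS author
FROM books a
LEFT JOIN authors b ON a.author_id = b.id

Result:
title          | author
---------------+-------
The Glass Key  | Brown 
Hollow Hills   | NULL  
Winter Gardens | Carter
The Iron Gate  | Carter
The Blue Door  | Hall  


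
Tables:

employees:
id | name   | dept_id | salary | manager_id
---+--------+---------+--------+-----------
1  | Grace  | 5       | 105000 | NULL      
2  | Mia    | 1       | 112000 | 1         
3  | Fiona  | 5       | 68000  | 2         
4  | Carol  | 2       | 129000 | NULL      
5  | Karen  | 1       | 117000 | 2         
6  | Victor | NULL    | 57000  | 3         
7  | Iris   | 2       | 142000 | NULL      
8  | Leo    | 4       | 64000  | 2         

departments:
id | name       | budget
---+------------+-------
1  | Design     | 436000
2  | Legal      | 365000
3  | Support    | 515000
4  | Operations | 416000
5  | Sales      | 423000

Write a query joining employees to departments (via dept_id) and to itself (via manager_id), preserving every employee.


Two LEFT JOINs from the same base table employees: one to departments via dept_id, one to employees itself via manager_id. Both are LEFT so every employee is preserved.
Match against departments:
  - employee 1 (Grace): dept_id=5 -> matches Sales
  - employee 2 (Mia): dept_id=1 -> matches Design
  - employee 3 (Fiona): dept_id=5 -> matches Sales
  - employee 4 (Carol): dept_id=2 -> matches Legal
  - employee 5 (Karen): dept_id=1 -> matches Design
  - employee 6 (Victor): dept_id=NULL, no match -> kept with NULL
  - employee 7 (Iris): dept_id=2 -> matches Legal
  - employee 8 (Leo): dept_id=4 -> matches Operations
Match against employees (self):
  - employee 1 (Grace): manager_id=NULL -> NULL
  - employee 2 (Mia): manager_id=1 -> Grace
  - employee 3 (Fiona): manager_id=2 -> Mia
  - employee 4 (Carol): manager_id=NULL -> NULL
  - employee 5 (Karen): manager_id=2 -> Mia
  - employee 6 (Victor): manager_id=3 -> Fiona
  - employee 7 (Iris): manager_id=NULL -> NULL
  - employee 8 (Leo): manager_id=2 -> Mia

SQL:
SELECT a.name, b.name AS department, c.name AS manager
FROM employees a
LEFT JOIN departments b ON a.dept_id = b.id
LEFT JOIN employees c ON a.manager_id = c.id

Result:
name   | department | manager
-------+------------+--------
Grace  | Sales      | NULL   
Mia    | Design     | Grace  
Fiona  | Sales      | Mia    
Carol  | Legal      | NULL   
Karen  | Design     | Mia    
Victor | NULL       | Fiona  
Iris   | Legal      | NULL   
Leo    | Operations | Mia    


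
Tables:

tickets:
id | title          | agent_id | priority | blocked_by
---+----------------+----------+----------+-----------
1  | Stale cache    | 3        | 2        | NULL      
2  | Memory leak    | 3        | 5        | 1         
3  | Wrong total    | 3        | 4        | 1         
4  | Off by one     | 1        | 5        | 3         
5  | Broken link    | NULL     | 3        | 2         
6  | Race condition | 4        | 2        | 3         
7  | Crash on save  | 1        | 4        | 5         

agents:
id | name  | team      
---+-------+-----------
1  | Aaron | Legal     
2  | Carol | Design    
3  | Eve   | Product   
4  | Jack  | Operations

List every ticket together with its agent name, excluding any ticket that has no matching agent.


INNER JOIN keeps only tickets rows whose agent_id matches an id in agents. Walk through each ticket:
  - ticket 1 (Stale cache): agent_id=3 -> matches Eve
  - ticket 2 (Memory leak): agent_id=3 -> matches Eve
  - ticket 3 (Wrong total): agent_id=3 -> matches Eve
  - ticket 4 (Off by one): agent_id=1 -> matches Aaron
  - ticket 5 (Broken link): agent_id=NULL, no match -> dropped
  - ticket 6 (Race condition): agent_id=4 -> matches Jack
  - ticket 7 (Crash on save): agent_id=1 -> matches Aaron
So 1 of 7 rows is dropped.

SQL:
SELECT a.title, b.name AS agent
FROM tickets a
INNER JOIN agents b ON a.agent_id = b.id

Result:
title          | agent
---------------+------
Stale cache    | Eve  
Memory leak    | Eve  
Wrong total    | Eve  
Off by one     | Aaron
Race condition | Jack 
Crash on save  | Aaron


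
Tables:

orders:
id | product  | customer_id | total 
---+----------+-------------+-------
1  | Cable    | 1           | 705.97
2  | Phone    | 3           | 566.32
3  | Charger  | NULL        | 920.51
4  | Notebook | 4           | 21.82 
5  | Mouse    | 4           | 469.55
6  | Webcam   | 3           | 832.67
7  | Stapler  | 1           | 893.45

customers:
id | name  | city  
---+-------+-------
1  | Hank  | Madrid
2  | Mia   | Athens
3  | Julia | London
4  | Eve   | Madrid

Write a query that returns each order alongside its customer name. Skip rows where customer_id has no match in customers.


INNER JOIN keeps only orders rows whose customer_id matches an id in customers. Walk through each order:
  - order 1 (Cable): customer_id=1 -> matches Hank
  - order 2 (Phone): customer_id=3 -> matches Julia
  - order 3 (Charger): customer_id=NULL, no match -> dropped
  - order 4 (Notebook): customer_id=4 -> matches Eve
  - order 5 (Mouse): customer_id=4 -> matches Eve
  - order 6 (Webcam): customer_id=3 -> matches Julia
  - order 7 (Stapler): customer_id=1 -> matches Hank
So 1 of 7 rows is dropped.

SQL:
SELECT a.product, b.name AS customer
FROM orders a
INNER JOIN customers b ON a.customer_id = b.id

Result:
product  | customer
---------+---------
Cable    | Hank    
Phone    | Julia   
Notebook | Eve     
Mouse    | Eve     
Webcam   | Julia   
Stapler  | Hank    


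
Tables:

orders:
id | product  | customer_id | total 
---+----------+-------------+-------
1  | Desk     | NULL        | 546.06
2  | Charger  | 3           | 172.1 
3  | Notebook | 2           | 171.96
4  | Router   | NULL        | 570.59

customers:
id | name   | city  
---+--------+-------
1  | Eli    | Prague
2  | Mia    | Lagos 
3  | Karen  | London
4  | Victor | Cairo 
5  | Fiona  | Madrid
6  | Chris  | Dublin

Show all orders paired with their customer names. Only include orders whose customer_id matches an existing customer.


INNER JOIN keeps only orders rows whose customer_id matches an id in customers. Walk through each order:
  - order 1 (Desk): customer_id=NULL, no match -> dropped
  - order 2 (Charger): customer_id=3 -> matches Karen
  - order 3 (Notebook): customer_id=2 -> matches Mia
  - order 4 (Router): customer_id=NULL, no match -> dropped
So 2 of 4 rows are dropped.

SQL:
SELECT a.product, b.name AS customer
FROM orders a
INNER JOIN customers b ON a.customer_id = b.id

Result:
product  | customer
---------+---------
Charger  | Karen   
Notebook | Mia     


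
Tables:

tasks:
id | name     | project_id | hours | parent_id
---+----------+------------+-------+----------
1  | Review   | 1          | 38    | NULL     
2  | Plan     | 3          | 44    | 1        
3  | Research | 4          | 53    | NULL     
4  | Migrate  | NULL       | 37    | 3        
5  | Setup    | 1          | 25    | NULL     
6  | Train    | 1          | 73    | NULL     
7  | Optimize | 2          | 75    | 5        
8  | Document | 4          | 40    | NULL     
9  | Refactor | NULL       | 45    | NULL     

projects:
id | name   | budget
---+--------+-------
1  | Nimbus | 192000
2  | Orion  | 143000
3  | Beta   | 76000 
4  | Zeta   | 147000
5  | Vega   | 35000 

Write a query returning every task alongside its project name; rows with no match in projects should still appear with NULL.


LEFT JOIN keeps every row from tasks (the left table); where project_id has no match in projects, the project columns become NULL. Walk through each task:
  - task 1 (Review): project_id=1 -> matches Nimbus
  - task 2 (Plan): project_id=3 -> matches Beta
  - task 3 (Research): project_id=4 -> matches Zeta
  - task 4 (Migrate): project_id=NULL, no match -> kept with NULL
  - task 5 (Setup): project_id=1 -> matches Nimbus
  - task 6 (Train): project_id=1 -> matches Nimbus
  - task 7 (Optimize): project_id=2 -> matches Orion
  - task 8 (Document): project_id=4 -> matches Zeta
  - task 9 (Refactor): project_id=NULL, no match -> kept with NULL
All 9 rows appear; 2 have NULL project.

SQL:
SELECT a.name, b.name AS project
FROM tasks a
LEFT JOIN projects b ON a.project_id = b.id

Result:
name     | project
---------+--------
Review   | Nimbus 
Plan     | Beta   
Research | Zeta   
Migrate  | NULL   
Setup    | Nimbus 
Train    | Nimbus 
Optimize | Orion  
Document | Zeta   
Refactor | NULL   


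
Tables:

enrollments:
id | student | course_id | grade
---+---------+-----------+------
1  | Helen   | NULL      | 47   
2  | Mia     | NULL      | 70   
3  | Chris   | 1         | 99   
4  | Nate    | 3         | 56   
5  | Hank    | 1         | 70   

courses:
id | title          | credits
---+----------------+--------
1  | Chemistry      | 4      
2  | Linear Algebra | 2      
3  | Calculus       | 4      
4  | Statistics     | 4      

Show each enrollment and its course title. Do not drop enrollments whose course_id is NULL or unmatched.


LEFT JOIN keeps every row from enrollments (the left table); where course_id has no match in courses, the course columns become NULL. Walk through each enrollment:
  - enrollment 1 (Helen): course_id=NULL, no match -> kept with NULL
  - enrollment 2 (Mia): course_id=NULL, no match -> kept with NULL
  - enrollment 3 (Chris): course_id=1 -> matches Chemistry
  - enrollment 4 (Nate): course_id=3 -> matches Calculus
  - enrollment 5 (Hank): course_id=1 -> matches Chemistry
All 5 rows appear; 2 have NULL course.

SQL:
SELECT a.student, b.title AS course
FROM enrollments a
LEFT JOIN courses b ON a.course_id = b.id

Result:
student | course   
--------+----------
Helen   | NULL     
Mia     | NULL     
Chris   | Chemistry
Nate    | Calculus 
Hank    | Chemistry


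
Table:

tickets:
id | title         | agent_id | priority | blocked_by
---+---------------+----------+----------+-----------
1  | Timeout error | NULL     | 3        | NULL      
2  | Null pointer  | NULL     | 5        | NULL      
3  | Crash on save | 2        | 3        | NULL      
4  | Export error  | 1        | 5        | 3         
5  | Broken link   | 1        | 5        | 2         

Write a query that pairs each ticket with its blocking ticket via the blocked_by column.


This is a self-join: tickets is joined to a second copy of itself, matching each row's blocked_by to another row's id. Use LEFT JOIN so rows with blocked_by=NULL are kept.
  - ticket 1 (Timeout error): blocked_by=NULL -> NULL
  - ticket 2 (Null pointer): blocked_by=NULL -> NULL
  - ticket 3 (Crash on save): blocked_by=NULL -> NULL
  - ticket 4 (Export error): blocked_by=3 -> Crash on save
  - ticket 5 (Broken link): blocked_by=2 -> Null pointer

SQL:
SELECT a.title AS item, b.title AS blocked_by
FROM tickets a
LEFT JOIN tickets b ON a.blocked_by = b.id

Result:
item          | blocked_by   
--------------+--------------
Timeout error | NULL         
Null pointer  | NULL         
Crash on save | NULL         
Export error  | Crash on save
Broken link   | Null pointer 


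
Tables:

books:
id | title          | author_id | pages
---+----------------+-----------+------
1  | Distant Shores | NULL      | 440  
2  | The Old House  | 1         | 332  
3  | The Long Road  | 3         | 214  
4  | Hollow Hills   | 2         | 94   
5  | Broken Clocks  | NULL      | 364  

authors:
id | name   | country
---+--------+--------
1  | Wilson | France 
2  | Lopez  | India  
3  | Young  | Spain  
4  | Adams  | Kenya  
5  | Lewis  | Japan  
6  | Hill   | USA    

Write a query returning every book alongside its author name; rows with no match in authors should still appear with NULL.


LEFT JOIN keeps every row from books (the left table); where author_id has no match in authors, the author columns become NULL. Walk through each book:
  - book 1 (Distant Shores): author_id=NULL, no match -> kept with NULL
  - book 2 (The Old House): author_id=1 -> matches Wilson
  - book 3 (The Long Road): author_id=3 -> matches Young
  - book 4 (Hollow Hills): author_id=2 -> matches Lopez
  - book 5 (Broken Clocks): author_id=NULL, no match -> kept with NULL
All 5 rows appear; 2 have NULL author.

SQL:
SELECT a.title, b.name AS author
FROM books a
LEFT JOIN authors b ON a.author_id = b.id

Result:
title          | author
---------------+-------
Distant Shores | NULL  
The Old House  | Wilson
The Long Road  | Young 
Hollow Hills   | Lopez 
Broken Clocks  | NULL  


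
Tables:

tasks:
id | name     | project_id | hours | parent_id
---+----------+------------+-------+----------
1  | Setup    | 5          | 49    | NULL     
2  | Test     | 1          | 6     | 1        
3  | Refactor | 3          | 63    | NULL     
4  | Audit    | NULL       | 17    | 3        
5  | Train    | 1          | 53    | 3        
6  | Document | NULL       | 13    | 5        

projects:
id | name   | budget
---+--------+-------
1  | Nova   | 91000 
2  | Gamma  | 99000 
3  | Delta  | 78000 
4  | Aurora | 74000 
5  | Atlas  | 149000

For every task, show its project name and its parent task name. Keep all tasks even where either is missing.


Two LEFT JOINs from the same base table tasks: one to projects via project_id, one to tasks itself via parent_id. Both are LEFT so every task is preserved.
Match against projects:
  - task 1 (Setup): project_id=5 -> matches Atlas
  - task 2 (Test): project_id=1 -> matches Nova
  - task 3 (Refactor): project_id=3 -> matches Delta
  - task 4 (Audit): project_id=NULL, no match -> kept with NULL
  - task 5 (Train): project_id=1 -> matches Nova
  - task 6 (Document): project_id=NULL, no match -> kept with NULL
Match against tasks (self):
  - task 1 (Setup): parent_id=NULL -> NULL
  - task 2 (Test): parent_id=1 -> Setup
  - task 3 (Refactor): parent_id=NULL -> NULL
  - task 4 (Audit): parent_id=3 -> Refactor
  - task 5 (Train): parent_id=3 -> Refactor
  - task 6 (Document): parent_id=5 -> Train

SQL:
SELECT a.name, b.name AS project, c.name AS parent
FROM tasks a
LEFT JOIN projects b ON a.project_id = b.id
LEFT JOIN tasks c ON a.parent_id = c.id

Result:
name     | project | parent  
---------+---------+---------
Setup    | Atlas   | NULL    
Test     | Nova    | Setup   
Refactor | Delta   | NULL    
Audit    | NULL    | Refactor
Train    | Nova    | Refactor
Document | NULL    | Train   


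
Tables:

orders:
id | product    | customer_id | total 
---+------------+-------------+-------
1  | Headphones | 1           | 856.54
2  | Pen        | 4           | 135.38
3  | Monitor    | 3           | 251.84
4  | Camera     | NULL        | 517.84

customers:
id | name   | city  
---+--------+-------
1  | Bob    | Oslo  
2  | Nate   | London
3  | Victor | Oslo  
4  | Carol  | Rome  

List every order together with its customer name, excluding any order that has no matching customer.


INNER JOIN keeps only orders rows whose customer_id matches an id in customers. Walk through each order:
  - order 1 (Headphones): customer_id=1 -> matches Bob
  - order 2 (Pen): customer_id=4 -> matches Carol
  - order 3 (Monitor): customer_id=3 -> matches Victor
  - order 4 (Camera): customer_id=NULL, no match -> dropped
So 1 of 4 rows is dropped.

SQL:
SELECT a.product, b.name AS customer
FROM orders a
INNER JOIN customers b ON a.customer_id = b.id

Result:
product    | customer
-----------+---------
Headphones | Bob     
Pen        | Carol   
Monitor    | Victor  


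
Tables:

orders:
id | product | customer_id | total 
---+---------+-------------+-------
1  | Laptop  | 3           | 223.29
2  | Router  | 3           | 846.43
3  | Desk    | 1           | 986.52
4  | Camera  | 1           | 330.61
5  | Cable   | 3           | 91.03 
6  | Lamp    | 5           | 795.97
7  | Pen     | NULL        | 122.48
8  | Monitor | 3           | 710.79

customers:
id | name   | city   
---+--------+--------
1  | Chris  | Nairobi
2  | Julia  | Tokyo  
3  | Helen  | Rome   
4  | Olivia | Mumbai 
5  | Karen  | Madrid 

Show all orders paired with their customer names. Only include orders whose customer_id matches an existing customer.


INNER JOIN keeps only orders rows whose customer_id matches an id in customers. Walk through each order:
  - order 1 (Laptop): customer_id=3 -> matches Helen
  - order 2 (Router): customer_id=3 -> matches Helen
  - order 3 (Desk): customer_id=1 -> matches Chris
  - order 4 (Camera): customer_id=1 -> matches Chris
  - order 5 (Cable): customer_id=3 -> matches Helen
  - order 6 (Lamp): customer_id=5 -> matches Karen
  - order 7 (Pen): customer_id=NULL, no match -> dropped
  - order 8 (Monitor): customer_id=3 -> matches Helen
So 1 of 8 rows is dropped.

SQL:
SELECT a.product, b.name AS customer
FROM orders a
INNER JOIN customers b ON a.customer_id = b.id

Result:
product | customer
--------+---------
Laptop  | Helen   
Router  | Helen   
Desk    | Chris   
Camera  | Chris   
Cable   | Helen   
Lamp    | Karen   
Monitor | Helen   


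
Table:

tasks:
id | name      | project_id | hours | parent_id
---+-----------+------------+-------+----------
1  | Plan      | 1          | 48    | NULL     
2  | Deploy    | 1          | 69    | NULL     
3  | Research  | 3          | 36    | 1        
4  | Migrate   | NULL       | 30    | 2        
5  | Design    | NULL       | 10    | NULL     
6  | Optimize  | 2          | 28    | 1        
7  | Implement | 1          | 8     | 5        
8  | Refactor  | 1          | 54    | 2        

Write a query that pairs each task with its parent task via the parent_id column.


This is a self-join: tasks is joined to a second copy of itself, matching each row's parent_id to another row's id. Use LEFT JOIN so rows with parent_id=NULL are kept.
  - task 1 (Plan): parent_id=NULL -> NULL
  - task 2 (Deploy): parent_id=NULL -> NULL
  - task 3 (Research): parent_id=1 -> Plan
  - task 4 (Migrate): parent_id=2 -> Deploy
  - task 5 (Design): parent_id=NULL -> NULL
  - task 6 (Optimize): parent_id=1 -> Plan
  - task 7 (Implement): parent_id=5 -> Design
  - task 8 (Refactor): parent_id=2 -> Deploy

SQL:
SELECT a.name AS item, b.name AS parent
FROM tasks a
LEFT JOIN tasks b ON a.parent_id = b.id

Result:
item      | parent
----------+-------
Plan      | NULL  
Deploy    | NULL  
Research  | Plan  
Migrate   | Deploy
Design    | NULL  
Optimize  | Plan  
Implement | Design
Refactor  | Deploy


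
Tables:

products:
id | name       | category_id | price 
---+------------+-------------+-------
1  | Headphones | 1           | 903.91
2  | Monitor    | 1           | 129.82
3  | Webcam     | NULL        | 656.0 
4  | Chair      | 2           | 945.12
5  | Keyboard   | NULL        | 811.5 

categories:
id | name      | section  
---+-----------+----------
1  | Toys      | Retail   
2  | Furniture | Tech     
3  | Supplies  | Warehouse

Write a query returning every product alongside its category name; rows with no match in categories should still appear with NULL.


LEFT JOIN keeps every row from products (the left table); where category_id has no match in categories, the category columns become NULL. Walk through each product:
  - product 1 (Headphones): category_id=1 -> matches Toys
  - product 2 (Monitor): category_id=1 -> matches Toys
  - product 3 (Webcam): category_id=NULL, no match -> kept with NULL
  - product 4 (Chair): category_id=2 -> matches Furniture
  - product 5 (Keyboard): category_id=NULL, no match -> kept with NULL
All 5 rows appear; 2 have NULL category.

SQL:
SELECT a.name, b.name AS category
FROM products a
LEFT JOIN categories b ON a.category_id = b.id

Result:
name       | category 
-----------+----------
Headphones | Toys     
Monitor    | Toys     
Webcam     | NULL     
Chair      | Furniture
Keyboard   | NULL     


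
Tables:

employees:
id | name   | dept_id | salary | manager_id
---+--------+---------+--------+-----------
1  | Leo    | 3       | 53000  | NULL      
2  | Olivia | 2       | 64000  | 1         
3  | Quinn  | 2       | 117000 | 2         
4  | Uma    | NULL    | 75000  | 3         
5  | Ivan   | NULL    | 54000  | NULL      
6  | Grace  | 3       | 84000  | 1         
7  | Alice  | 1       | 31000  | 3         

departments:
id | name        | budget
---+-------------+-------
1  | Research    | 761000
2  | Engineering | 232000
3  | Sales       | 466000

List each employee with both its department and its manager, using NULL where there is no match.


Two LEFT JOINs from the same base table employees: one to departments via dept_id, one to employees itself via manager_id. Both are LEFT so every employee is preserved.
Match against departments:
  - employee 1 (Leo): dept_id=3 -> matches Sales
  - employee 2 (Olivia): dept_id=2 -> matches Engineering
  - employee 3 (Quinn): dept_id=2 -> matches Engineering
  - employee 4 (Uma): dept_id=NULL, no match -> kept with NULL
  - employee 5 (Ivan): dept_id=NULL, no match -> kept with NULL
  - employee 6 (Grace): dept_id=3 -> matches Sales
  - employee 7 (Alice): dept_id=1 -> matches Research
Match against employees (self):
  - employee 1 (Leo): manager_id=NULL -> NULL
  - employee 2 (Olivia): manager_id=1 -> Leo
  - employee 3 (Quinn): manager_id=2 -> Olivia
  - employee 4 (Uma): manager_id=3 -> Quinn
  - employee 5 (Ivan): manager_id=NULL -> NULL
  - employee 6 (Grace): manager_id=1 -> Leo
  - employee 7 (Alice): manager_id=3 -> Quinn

SQL:
SELECT a.name, b.name AS department, c.name AS manager
FROM employees a
LEFT JOIN departments b ON a.dept_id = b.id
LEFT JOIN employees c ON a.manager_id = c.id

Result:
name   | department  | manager
-------+-------------+--------
Leo    | Sales       | NULL   
Olivia | Engineering | Leo    
Quinn  | Engineering | Olivia 
Uma    | NULL        | Quinn  
Ivan   | NULL        | NULL   
Grace  | Sales       | Leo    
Alice  | Research    | Quinn  


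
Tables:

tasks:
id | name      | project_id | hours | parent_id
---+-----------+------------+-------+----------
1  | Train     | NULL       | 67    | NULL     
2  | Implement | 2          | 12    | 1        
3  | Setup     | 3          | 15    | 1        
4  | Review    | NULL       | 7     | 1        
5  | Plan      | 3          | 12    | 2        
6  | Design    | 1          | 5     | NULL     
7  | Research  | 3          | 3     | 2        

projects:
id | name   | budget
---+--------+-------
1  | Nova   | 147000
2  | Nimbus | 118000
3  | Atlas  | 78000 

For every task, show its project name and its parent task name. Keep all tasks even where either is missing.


Two LEFT JOINs from the same base table tasks: one to projects via project_id, one to tasks itself via parent_id. Both are LEFT so every task is preserved.
Match against projects:
  - task 1 (Train): project_id=NULL, no match -> kept with NULL
  - task 2 (Implement): project_id=2 -> matches Nimbus
  - task 3 (Setup): project_id=3 -> matches Atlas
  - task 4 (Review): project_id=NULL, no match -> kept with NULL
  - task 5 (Plan): project_id=3 -> matches Atlas
  - task 6 (Design): project_id=1 -> matches Nova
  - task 7 (Research): project_id=3 -> matches Atlas
Match against tasks (self):
  - task 1 (Train): parent_id=NULL -> NULL
  - task 2 (Implement): parent_id=1 -> Train
  - task 3 (Setup): parent_id=1 -> Train
  - task 4 (Review): parent_id=1 -> Train
  - task 5 (Plan): parent_id=2 -> Implement
  - task 6 (Design): parent_id=NULL -> NULL
  - task 7 (Research): parent_id=2 -> Implement

SQL:
SELECT a.name, b.name AS project, c.name AS parent
FROM tasks a
LEFT JOIN projects b ON a.project_id = b.id
LEFT JOIN tasks c ON a.parent_id = c.id

Result:
name      | project | parent   
----------+---------+----------
Train     | NULL    | NULL     
Implement | Nimbus  | Train    
Setup     | Atlas   | Train    
Review    | NULL    | Train    
Plan      | Atlas   | Implement
Design    | Nova    | NULL     
Research  | Atlas   | Implement


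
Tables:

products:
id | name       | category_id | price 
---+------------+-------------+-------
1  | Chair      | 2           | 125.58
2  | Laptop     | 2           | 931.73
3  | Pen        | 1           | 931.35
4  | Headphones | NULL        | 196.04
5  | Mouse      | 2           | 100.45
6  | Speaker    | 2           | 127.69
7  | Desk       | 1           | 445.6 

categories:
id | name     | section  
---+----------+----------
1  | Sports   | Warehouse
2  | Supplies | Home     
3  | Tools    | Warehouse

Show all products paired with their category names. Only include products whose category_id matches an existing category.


INNER JOIN keeps only products rows whose category_id matches an id in categories. Walk through each product:
  - product 1 (Chair): category_id=2 -> matches Supplies
  - product 2 (Laptop): category_id=2 -> matches Supplies
  - product 3 (Pen): category_id=1 -> matches Sports
  - product 4 (Headphones): category_id=NULL, no match -> dropped
  - product 5 (Mouse): category_id=2 -> matches Supplies
  - product 6 (Speaker): category_id=2 -> matches Supplies
  - product 7 (Desk): category_id=1 -> matches Sports
So 1 of 7 rows is dropped.

SQL:
SELECT a.name, b.name AS category
FROM products a
INNER JOIN categories b ON a.category_id = b.id

Result:
name    | category
--------+---------
Chair   | Supplies
Laptop  | Supplies
Pen     | Sports  
Mouse   | Supplies
Speaker | Supplies
Desk    | Sports  


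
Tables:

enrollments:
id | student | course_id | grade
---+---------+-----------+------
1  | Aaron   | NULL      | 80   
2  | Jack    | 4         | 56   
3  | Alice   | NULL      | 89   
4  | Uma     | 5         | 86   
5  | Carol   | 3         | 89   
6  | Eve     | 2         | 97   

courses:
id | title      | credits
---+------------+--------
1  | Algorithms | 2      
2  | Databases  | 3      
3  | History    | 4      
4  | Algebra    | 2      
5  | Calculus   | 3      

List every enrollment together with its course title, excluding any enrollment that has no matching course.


INNER JOIN keeps only enrollments rows whose course_id matches an id in courses. Walk through each enrollment:
  - enrollment 1 (Aaron): course_id=NULL, no match -> dropped
  - enrollment 2 (Jack): course_id=4 -> matches Algebra
  - enrollment 3 (Alice): course_id=NULL, no match -> dropped
  - enrollment 4 (Uma): course_id=5 -> matches Calculus
  - enrollment 5 (Carol): course_id=3 -> matches History
  - enrollment 6 (Eve): course_id=2 -> matches Databases
So 2 of 6 rows are dropped.

SQL:
SELECT a.student, b.title AS course
FROM enrollments a
INNER JOIN courses b ON a.course_id = b.id

Result:
student | course   
--------+----------
Jack    | Algebra  
Uma     | Calculus 
Carol   | History  
Eve     | Databases


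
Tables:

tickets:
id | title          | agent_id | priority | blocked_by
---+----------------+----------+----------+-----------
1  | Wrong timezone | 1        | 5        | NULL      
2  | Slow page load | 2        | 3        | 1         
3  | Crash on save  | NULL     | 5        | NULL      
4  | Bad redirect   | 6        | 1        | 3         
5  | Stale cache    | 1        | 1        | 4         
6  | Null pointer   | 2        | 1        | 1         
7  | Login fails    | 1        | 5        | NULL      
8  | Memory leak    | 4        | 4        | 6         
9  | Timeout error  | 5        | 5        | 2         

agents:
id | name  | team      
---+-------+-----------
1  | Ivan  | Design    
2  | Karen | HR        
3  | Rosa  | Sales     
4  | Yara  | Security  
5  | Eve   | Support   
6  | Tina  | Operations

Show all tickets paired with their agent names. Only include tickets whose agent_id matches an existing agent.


INNER JOIN keeps only tickets rows whose agent_id matches an id in agents. Walk through each ticket:
  - ticket 1 (Wrong timezone): agent_id=1 -> matches Ivan
  - ticket 2 (Slow page load): agent_id=2 -> matches Karen
  - ticket 3 (Crash on save): agent_id=NULL, no match -> dropped
  - ticket 4 (Bad redirect): agent_id=6 -> matches Tina
  - ticket 5 (Stale cache): agent_id=1 -> matches Ivan
  - ticket 6 (Null pointer): agent_id=2 -> matches Karen
  - ticket 7 (Login fails): agent_id=1 -> matches Ivan
  - ticket 8 (Memory leak): agent_id=4 -> matches Yara
  - ticket 9 (Timeout error): agent_id=5 -> matches Eve
So 1 of 9 rows is dropped.

SQL:
SELECT a.title, b.name AS agent
FROM tickets a
INNER JOIN agents b ON a.agent_id = b.id

Result:
title          | agent
---------------+------
Wrong timezone | Ivan 
Slow page load | Karen
Bad redirect   | Tina 
Stale cache    | Ivan 
Null pointer   | Karen
Login fails    | Ivan 
Memory leak    | Yara 
Timeout error  | Eve  


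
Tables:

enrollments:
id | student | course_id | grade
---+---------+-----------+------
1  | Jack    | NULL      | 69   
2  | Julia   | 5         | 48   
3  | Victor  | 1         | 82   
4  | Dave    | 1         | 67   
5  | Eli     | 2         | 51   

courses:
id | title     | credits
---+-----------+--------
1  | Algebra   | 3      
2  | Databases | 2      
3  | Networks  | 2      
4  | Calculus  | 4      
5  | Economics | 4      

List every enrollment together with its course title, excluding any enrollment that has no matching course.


INNER JOIN keeps only enrollments rows whose course_id matches an id in courses. Walk through each enrollment:
  - enrollment 1 (Jack): course_id=NULL, no match -> dropped
  - enrollment 2 (Julia): course_id=5 -> matches Economics
  - enrollment 3 (Victor): course_id=1 -> matches Algebra
  - enrollment 4 (Dave): course_id=1 -> matches Algebra
  - enrollment 5 (Eli): course_id=2 -> matches Databases
So 1 of 5 rows is dropped.

SQL:
SELECT a.student, b.title AS course
FROM enrollments a
INNER JOIN courses b ON a.course_id = b.id

Result:
student | course   
--------+----------
Julia   | Economics
Victor  | Algebra  
Dave    | Algebra  
Eli     | Databases


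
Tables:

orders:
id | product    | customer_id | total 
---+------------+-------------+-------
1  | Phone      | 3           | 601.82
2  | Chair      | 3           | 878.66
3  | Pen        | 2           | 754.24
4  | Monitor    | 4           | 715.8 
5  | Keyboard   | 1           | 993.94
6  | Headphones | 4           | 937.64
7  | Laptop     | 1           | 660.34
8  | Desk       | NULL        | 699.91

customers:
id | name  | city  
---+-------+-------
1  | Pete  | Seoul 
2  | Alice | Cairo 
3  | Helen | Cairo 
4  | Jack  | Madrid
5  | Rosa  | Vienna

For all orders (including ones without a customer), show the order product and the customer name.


LEFT JOIN keeps every row from orders (the left table); where customer_id has no match in customers, the customer columns become NULL. Walk through each order:
  - order 1 (Phone): customer_id=3 -> matches Helen
  - order 2 (Chair): customer_id=3 -> matches Helen
  - order 3 (Pen): customer_id=2 -> matches Alice
  - order 4 (Monitor): customer_id=4 -> matches Jack
  - order 5 (Keyboard): customer_id=1 -> matches Pete
  - order 6 (Headphones): customer_id=4 -> matches Jack
  - order 7 (Laptop): customer_id=1 -> matches Pete
  - order 8 (Desk): customer_id=NULL, no match -> kept with NULL
All 8 rows appear; 1 has NULL customer.

SQL:
SELECT a.product, b.name AS customer
FROM orders a
LEFT JOIN customers b ON a.customer_id = b.id

Result:
product    | customer
-----------+---------
Phone      | Helen   
Chair      | Helen   
Pen        | Alice   
Monitor    | Jack    
Keyboard   | Pete    
Headphones | Jack    
Laptop     | Pete    
Desk       | NULL    


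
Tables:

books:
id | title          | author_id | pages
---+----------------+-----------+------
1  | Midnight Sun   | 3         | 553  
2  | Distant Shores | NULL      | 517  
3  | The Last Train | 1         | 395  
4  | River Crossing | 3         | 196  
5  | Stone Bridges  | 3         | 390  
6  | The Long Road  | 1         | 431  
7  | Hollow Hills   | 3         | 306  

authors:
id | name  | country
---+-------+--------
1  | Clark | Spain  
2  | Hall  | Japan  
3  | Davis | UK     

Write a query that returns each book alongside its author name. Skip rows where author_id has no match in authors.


INNER JOIN keeps only books rows whose author_id matches an id in authors. Walk through each book:
  - book 1 (Midnight Sun): author_id=3 -> matches Davis
  - book 2 (Distant Shores): author_id=NULL, no match -> dropped
  - book 3 (The Last Train): author_id=1 -> matches Clark
  - book 4 (River Crossing): author_id=3 -> matches Davis
  - book 5 (Stone Bridges): author_id=3 -> matches Davis
  - book 6 (The Long Road): author_id=1 -> matches Clark
  - book 7 (Hollow Hills): author_id=3 -> matches Davis
So 1 of 7 rows is dropped.

SQL:
SELECT a.title, b.name AS author
FROM books a
INNER JOIN authors b ON a.author_id = b.id

Result:
title          | author
---------------+-------
Midnight Sun   | Davis 
The Last Train | Clark 
River Crossing | Davis 
Stone Bridges  | Davis 
The Long Road  | Clark 
Hollow Hills   | Davis 


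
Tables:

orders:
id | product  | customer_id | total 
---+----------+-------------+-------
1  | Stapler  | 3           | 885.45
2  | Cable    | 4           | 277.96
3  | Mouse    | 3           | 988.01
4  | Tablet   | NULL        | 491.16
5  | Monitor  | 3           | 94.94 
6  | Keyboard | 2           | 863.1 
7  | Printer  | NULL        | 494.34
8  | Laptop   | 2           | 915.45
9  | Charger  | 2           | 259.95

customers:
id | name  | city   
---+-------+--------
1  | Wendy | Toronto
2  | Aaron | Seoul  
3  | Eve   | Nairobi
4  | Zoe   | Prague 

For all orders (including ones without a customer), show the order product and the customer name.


LEFT JOIN keeps every row from orders (the left table); where customer_id has no match in customers, the customer columns become NULL. Walk through each order:
  - order 1 (Stapler): customer_id=3 -> matches Eve
  - order 2 (Cable): customer_id=4 -> matches Zoe
  - order 3 (Mouse): customer_id=3 -> matches Eve
  - order 4 (Tablet): customer_id=NULL, no match -> kept with NULL
  - order 5 (Monitor): customer_id=3 -> matches Eve
  - order 6 (Keyboard): customer_id=2 -> matches Aaron
  - order 7 (Printer): customer_id=NULL, no match -> kept with NULL
  - order 8 (Laptop): customer_id=2 -> matches Aaron
  - order 9 (Charger): customer_id=2 -> matches Aaron
All 9 rows appear; 2 have NULL customer.

SQL:
SELECT a.product, b.name AS customer
FROM orders a
LEFT JOIN customers b ON a.customer_id = b.id

Result:
product  | customer
---------+---------
Stapler  | Eve     
Cable    | Zoe     
Mouse    | Eve     
Tablet   | NULL    
Monitor  | Eve     
Keyboard | Aaron   
Printer  | NULL    
Laptop   | Aaron   
Charger  | Aaron   


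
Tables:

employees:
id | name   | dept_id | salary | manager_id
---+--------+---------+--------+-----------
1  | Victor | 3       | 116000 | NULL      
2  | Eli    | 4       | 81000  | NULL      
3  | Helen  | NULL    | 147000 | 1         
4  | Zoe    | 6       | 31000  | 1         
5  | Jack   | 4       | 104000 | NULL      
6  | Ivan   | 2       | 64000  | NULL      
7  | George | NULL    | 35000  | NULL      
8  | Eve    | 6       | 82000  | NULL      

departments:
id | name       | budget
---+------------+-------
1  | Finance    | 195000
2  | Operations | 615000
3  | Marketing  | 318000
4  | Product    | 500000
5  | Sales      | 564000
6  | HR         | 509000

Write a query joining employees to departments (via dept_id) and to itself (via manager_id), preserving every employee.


Two LEFT JOINs from the same base table employees: one to departments via dept_id, one to employees itself via manager_id. Both are LEFT so every employee is preserved.
Match against departments:
  - employee 1 (Victor): dept_id=3 -> matches Marketing
  - employee 2 (Eli): dept_id=4 -> matches Product
  - employee 3 (Helen): dept_id=NULL, no match -> kept with NULL
  - employee 4 (Zoe): dept_id=6 -> matches HR
  - employee 5 (Jack): dept_id=4 -> matches Product
  - employee 6 (Ivan): dept_id=2 -> matches Operations
  - employee 7 (George): dept_id=NULL, no match -> kept with NULL
  - employee 8 (Eve): dept_id=6 -> matches HR
Match against employees (self):
  - employee 1 (Victor): manager_id=NULL -> NULL
  - employee 2 (Eli): manager_id=NULL -> NULL
  - employee 3 (Helen): manager_id=1 -> Victor
  - employee 4 (Zoe): manager_id=1 -> Victor
  - employee 5 (Jack): manager_id=NULL -> NULL
  - employee 6 (Ivan): manager_id=NULL -> NULL
  - employee 7 (George): manager_id=NULL -> NULL
  - employee 8 (Eve): manager_id=NULL -> NULL

SQL:
SELECT a.name, b.name AS department, c.name AS manager
FROM employees a
LEFT JOIN departments b ON a.dept_id = b.id
LEFT JOIN employees c ON a.manager_id = c.id

Result:
name   | department | manager
-------+------------+--------
Victor | Marketing  | NULL   
Eli    | Product    | NULL   
Helen  | NULL       | Victor 
Zoe    | HR         | Victor 
Jack   | Product    | NULL   
Ivan   | Operations | NULL   
George | NULL       | NULL   
Eve    | HR         | NULL   
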